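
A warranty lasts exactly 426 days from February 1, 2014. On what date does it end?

April 3, 2015

+365 (one year) → Feb 1, 2015 (61 left).
Feb has 28 days: +28 → Mar 1, 2015 (33 left).
Mar has 31 days: +31 → Apr 1, 2015 (2 left).
+2 → Apr 3, 2015.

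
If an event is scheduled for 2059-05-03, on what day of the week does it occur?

January 1, 2059 is a Wednesday.
Jan 1, 2059 → Feb 1, 2059: 31 days (January has 31).
Feb 1, 2059 → Mar 1, 2059: 28 days (February has 28).
Mar 1, 2059 → Apr 1, 2059: 31 days (March has 31).
Apr 1, 2059 → May 1, 2059: 30 days (April has 30).
May 1, 2059 → May 3, 2059: 2 days.
Total: 122 days.
122 mod 7 = 3, so Wednesday + 3 = Saturday.

Saturday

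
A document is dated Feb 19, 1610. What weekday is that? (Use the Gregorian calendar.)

Doomsday rule: the anchor day for the 1600s is Tuesday. For year 10: 10÷12 = 0 r 10, and 10÷4 = 2, so 0+10+2 = 12.
Tuesday + 12 ≡ Sunday — that's 1610's doomsday.
In February the doomsday date is Feb 28 (1610 is not a leap year).
Feb 19 is 9 days before Feb 28; 9 mod 7 = 2, so Sunday − 2 = Friday.

Friday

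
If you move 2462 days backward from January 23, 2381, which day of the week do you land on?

First find the weekday of Jan 23, 2381. Doomsday rule: the anchor day for the 2300s is Wednesday. For year 81: 81÷12 = 6 r 9, and 9÷4 = 2, so 6+9+2 = 17.
Wednesday + 17 ≡ Saturday — that's 2381's doomsday.
In January the doomsday date is Jan 3 (2381 is not a leap year).
Jan 23 is 20 days after Jan 3; 20 mod 7 = 6, so Saturday + 6 = Friday.
2462 mod 7 = 5, so 2462 days before a Friday is Friday − 5 = Sunday.

Sunday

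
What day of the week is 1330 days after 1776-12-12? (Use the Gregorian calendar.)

Dec 12, 1776 is a Thursday.
1330 mod 7 = 0, so 1330 days after a Thursday is Thursday + 0 = Thursday.

Thursday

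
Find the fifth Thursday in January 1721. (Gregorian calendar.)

January 30, 1721

January 1, 1721 is a Wednesday.
The first Thursday is therefore January 2 (1 days later).
The fifth Thursday is 2 + 4×7 = January 30.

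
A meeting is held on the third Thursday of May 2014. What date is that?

May 1, 2014 is a Thursday.
The first Thursday is therefore May 1 (same day).
The third Thursday is 1 + 2×7 = May 15.

May 15, 2014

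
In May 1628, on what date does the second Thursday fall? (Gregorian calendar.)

May 11, 1628

May 1, 1628 is a Monday.
The first Thursday is therefore May 4 (3 days later).
The second Thursday is 4 + 1×7 = May 11.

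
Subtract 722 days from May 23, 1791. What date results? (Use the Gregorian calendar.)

−365 (one year) → May 23, 1790 (357 left).
−23 → Apr 30, 1790 (end of Apr, 30 days; 334 left).
−30 → Mar 31, 1790 (end of Mar, 31 days; 304 left).
−31 → Feb 28, 1790 (end of Feb, 28 days; 273 left).
−28 → Jan 31, 1790 (end of Jan, 31 days; 245 left).
−31 → Dec 31, 1789 (end of Dec, 31 days; 214 left).
−31 → Nov 30, 1789 (end of Nov, 30 days; 183 left).
−30 → Oct 31, 1789 (end of Oct, 31 days; 153 left).
−31 → Sep 30, 1789 (end of Sep, 30 days; 122 left).
−30 → Aug 31, 1789 (end of Aug, 31 days; 92 left).
−31 → Jul 31, 1789 (end of Jul, 31 days; 61 left).
−31 → Jun 30, 1789 (end of Jun, 30 days; 30 left).
−30 → May 31, 1789 (end of May, 31 days; 0 left).

May 31, 1789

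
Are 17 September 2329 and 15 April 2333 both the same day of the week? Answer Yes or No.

No

From Sep 17, 2329 to Apr 15, 2333 is 1306 days.
1306 mod 7 = 4, so they are different weekdays.
(Sep 17, 2329 is a Tuesday; Apr 15, 2333 is a Saturday.)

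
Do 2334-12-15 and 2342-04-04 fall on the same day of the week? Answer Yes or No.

Yes

From Dec 15, 2334 to Apr 4, 2342 is 2667 days.
2667 mod 7 = 0, so they are the same weekday.
(Dec 15, 2334 is a Saturday; Apr 4, 2342 is a Saturday.)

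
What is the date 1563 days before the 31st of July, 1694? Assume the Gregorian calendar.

April 20, 1690

−365 (one year) → Jul 31, 1693 (1198 left).
−365 (one year) → Jul 31, 1692 (833 left).
−366 (one year; includes Feb 29, 1692) → Jul 31, 1691 (467 left).
−365 (one year) → Jul 31, 1690 (102 left).
−31 → Jun 30, 1690 (end of Jun, 30 days; 71 left).
−30 → May 31, 1690 (end of May, 31 days; 41 left).
−31 → Apr 30, 1690 (end of Apr, 30 days; 10 left).
−10 → Apr 20, 1690.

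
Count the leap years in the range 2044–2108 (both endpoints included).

Multiples of 4 in [2044,2108]: 17.
Of those, multiples of 100: 1 (not leap unless ÷400).
Multiples of 400: 0.
Leap years = 17 − 1 + 0 = 16.

16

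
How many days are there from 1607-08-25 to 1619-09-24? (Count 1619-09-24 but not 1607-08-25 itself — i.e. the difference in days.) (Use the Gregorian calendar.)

4413

Aug 25, 1607 → Aug 25, 1608: 366 days (Feb 29, 1608 is in that span).
Aug 25, 1608 → Aug 25, 1609: 365 days.
Aug 25, 1609 → Aug 25, 1610: 365 days.
Aug 25, 1610 → Aug 25, 1611: 365 days.
Aug 25, 1611 → Aug 25, 1612: 366 days (Feb 29, 1612 is in that span).
Aug 25, 1612 → Aug 25, 1613: 365 days.
Aug 25, 1613 → Aug 25, 1614: 365 days.
Aug 25, 1614 → Aug 25, 1615: 365 days.
Aug 25, 1615 → Aug 25, 1616: 366 days (Feb 29, 1616 is in that span).
Aug 25, 1616 → Aug 25, 1617: 365 days.
Aug 25, 1617 → Aug 25, 1618: 365 days.
Aug 25, 1618 → Sep 25, 1618: 31 days (August has 31).
Sep 25, 1618 → Oct 25, 1618: 30 days (September has 30).
Oct 25, 1618 → Nov 25, 1618: 31 days (October has 31).
Nov 25, 1618 → Dec 25, 1618: 30 days (November has 30).
Dec 25, 1618 → Jan 25, 1619: 31 days (December has 31).
Jan 25, 1619 → Feb 25, 1619: 31 days (January has 31).
Feb 25, 1619 → Mar 25, 1619: 28 days (February has 28).
Mar 25, 1619 → Apr 25, 1619: 31 days (March has 31).
Apr 25, 1619 → May 25, 1619: 30 days (April has 30).
May 25, 1619 → Jun 25, 1619: 31 days (May has 31).
Jun 25, 1619 → Jul 25, 1619: 30 days (June has 30).
Jul 25, 1619 → Aug 25, 1619: 31 days (July has 31).
Aug 25, 1619 → Sep 24, 1619: 30 days.
Total: 4413 days.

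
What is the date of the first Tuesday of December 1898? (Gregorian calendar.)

December 1, 1898 is a Thursday.
The first Tuesday is therefore December 6 (5 days later).

December 6, 1898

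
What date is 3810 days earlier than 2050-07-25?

−365 (one year) → Jul 25, 2049 (3445 left).
−365 (one year) → Jul 25, 2048 (3080 left).
−366 (one year; includes Feb 29, 2048) → Jul 25, 2047 (2714 left).
−365 (one year) → Jul 25, 2046 (2349 left).
−365 (one year) → Jul 25, 2045 (1984 left).
−365 (one year) → Jul 25, 2044 (1619 left).
−366 (one year; includes Feb 29, 2044) → Jul 25, 2043 (1253 left).
−365 (one year) → Jul 25, 2042 (888 left).
−365 (one year) → Jul 25, 2041 (523 left).
−365 (one year) → Jul 25, 2040 (158 left).
−25 → Jun 30, 2040 (end of Jun, 30 days; 133 left).
−30 → May 31, 2040 (end of May, 31 days; 103 left).
−31 → Apr 30, 2040 (end of Apr, 30 days; 72 left).
−30 → Mar 31, 2040 (end of Mar, 31 days; 42 left).
−31 → Feb 29, 2040 (end of Feb, 29 days; 11 left).
−11 → Feb 18, 2040.

February 18, 2040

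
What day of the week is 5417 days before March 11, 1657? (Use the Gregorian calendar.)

Monday

First find the weekday of Mar 11, 1657. Doomsday rule: the anchor day for the 1600s is Tuesday. For year 57: 57÷12 = 4 r 9, and 9÷4 = 2, so 4+9+2 = 15.
Tuesday + 15 ≡ Wednesday — that's 1657's doomsday.
In March the doomsday date is Mar 14.
Mar 11 is 3 days before Mar 14; 3 mod 7 = 3, so Wednesday − 3 = Sunday.
5417 mod 7 = 6, so 5417 days before a Sunday is Sunday − 6 = Monday.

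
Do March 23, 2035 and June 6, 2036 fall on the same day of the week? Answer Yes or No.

Yes

From Mar 23, 2035 to Jun 6, 2036 is 441 days.
441 mod 7 = 0, so they are the same weekday.
(Mar 23, 2035 is a Friday; Jun 6, 2036 is a Friday.)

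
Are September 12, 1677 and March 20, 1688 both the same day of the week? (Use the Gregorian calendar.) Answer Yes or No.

No

From Sep 12, 1677 to Mar 20, 1688 is 3842 days.
3842 mod 7 = 6, so they are different weekdays.
(Sep 12, 1677 is a Sunday; Mar 20, 1688 is a Saturday.)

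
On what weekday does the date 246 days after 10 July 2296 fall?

First find the weekday of Jul 10, 2296. Doomsday rule: the anchor day for the 2200s is Friday. For year 96: 96÷12 = 8 r 0, and 0÷4 = 0, so 8+0+0 = 8.
Friday + 8 ≡ Saturday — that's 2296's doomsday.
In July the doomsday date is Jul 11.
Jul 10 is 1 day before Jul 11; 1 mod 7 = 1, so Saturday − 1 = Friday.
246 mod 7 = 1, so 246 days after a Friday is Friday + 1 = Saturday.

Saturday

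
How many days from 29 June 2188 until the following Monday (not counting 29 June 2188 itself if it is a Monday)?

Jun 29, 2188 is a Sunday.
From Sunday to the next Monday is 1 day.

1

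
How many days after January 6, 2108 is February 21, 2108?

46

Jan 6, 2108 → Feb 6, 2108: 31 days (January has 31).
Feb 6, 2108 → Feb 21, 2108: 15 days.
Total: 46 days.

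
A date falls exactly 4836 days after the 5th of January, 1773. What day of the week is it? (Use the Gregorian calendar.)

First find the weekday of Jan 5, 1773. Doomsday rule: the anchor day for the 1700s is Sunday. For year 73: 73÷12 = 6 r 1, and 1÷4 = 0, so 6+1+0 = 7.
Sunday + 7 ≡ Sunday — that's 1773's doomsday.
In January the doomsday date is Jan 3 (1773 is not a leap year).
Jan 5 is 2 days after Jan 3; 2 mod 7 = 2, so Sunday + 2 = Tuesday.
4836 mod 7 = 6, so 4836 days after a Tuesday is Tuesday + 6 = Monday.

Monday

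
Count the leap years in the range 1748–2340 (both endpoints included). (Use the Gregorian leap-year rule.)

144

Multiples of 4 in [1748,2340]: 149.
Of those, multiples of 100: 6 (not leap unless ÷400).
Multiples of 400: 1.
Leap years = 149 − 6 + 1 = 144.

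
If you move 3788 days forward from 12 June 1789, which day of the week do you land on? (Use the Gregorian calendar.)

First find the weekday of Jun 12, 1789. Doomsday rule: the anchor day for the 1700s is Sunday. For year 89: 89÷12 = 7 r 5, and 5÷4 = 1, so 7+5+1 = 13.
Sunday + 13 ≡ Saturday — that's 1789's doomsday.
In June the doomsday date is Jun 6.
Jun 12 is 6 days after Jun 6; 6 mod 7 = 6, so Saturday + 6 = Friday.
3788 mod 7 = 1, so 3788 days after a Friday is Friday + 1 = Saturday.

Saturday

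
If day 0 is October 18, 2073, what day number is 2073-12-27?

Oct 18, 2073 → Nov 18, 2073: 31 days (October has 31).
Nov 18, 2073 → Dec 18, 2073: 30 days (November has 30).
Dec 18, 2073 → Dec 27, 2073: 9 days.
Total: 70 days.

70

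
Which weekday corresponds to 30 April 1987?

Thursday

Doomsday rule: the anchor day for the 1900s is Wednesday. For year 87: 87÷12 = 7 r 3, and 3÷4 = 0, so 7+3+0 = 10.
Wednesday + 10 ≡ Saturday — that's 1987's doomsday.
In April the doomsday date is Apr 4.
Apr 30 is 26 days after Apr 4; 26 mod 7 = 5, so Saturday + 5 = Thursday.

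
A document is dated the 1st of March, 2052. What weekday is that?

Friday

January 1, 2052 is a Monday.
Jan 1, 2052 → Feb 1, 2052: 31 days (January has 31).
Feb 1, 2052 → Mar 1, 2052: 29 days.
Total: 60 days.
60 mod 7 = 4, so Monday + 4 = Friday.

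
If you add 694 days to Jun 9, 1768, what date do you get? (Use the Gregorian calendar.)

May 4, 1770

+365 (one year) → Jun 9, 1769 (329 left).
Jun has 30 days: +22 → Jul 1, 1769 (307 left).
Jul has 31 days: +31 → Aug 1, 1769 (276 left).
Aug has 31 days: +31 → Sep 1, 1769 (245 left).
Sep has 30 days: +30 → Oct 1, 1769 (215 left).
Oct has 31 days: +31 → Nov 1, 1769 (184 left).
Nov has 30 days: +30 → Dec 1, 1769 (154 left).
Dec has 31 days: +31 → Jan 1, 1770 (123 left).
Jan has 31 days: +31 → Feb 1, 1770 (92 left).
Feb has 28 days: +28 → Mar 1, 1770 (64 left).
Mar has 31 days: +31 → Apr 1, 1770 (33 left).
Apr has 30 days: +30 → May 1, 1770 (3 left).
+3 → May 4, 1770.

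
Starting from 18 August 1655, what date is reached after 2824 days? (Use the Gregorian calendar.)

+366 (one year; includes Feb 29, 1656) → Aug 18, 1656 (2458 left).
+365 (one year) → Aug 18, 1657 (2093 left).
+365 (one year) → Aug 18, 1658 (1728 left).
+365 (one year) → Aug 18, 1659 (1363 left).
+366 (one year; includes Feb 29, 1660) → Aug 18, 1660 (997 left).
+365 (one year) → Aug 18, 1661 (632 left).
+365 (one year) → Aug 18, 1662 (267 left).
Aug has 31 days: +14 → Sep 1, 1662 (253 left).
Sep has 30 days: +30 → Oct 1, 1662 (223 left).
Oct has 31 days: +31 → Nov 1, 1662 (192 left).
Nov has 30 days: +30 → Dec 1, 1662 (162 left).
Dec has 31 days: +31 → Jan 1, 1663 (131 left).
Jan has 31 days: +31 → Feb 1, 1663 (100 left).
Feb has 28 days: +28 → Mar 1, 1663 (72 left).
Mar has 31 days: +31 → Apr 1, 1663 (41 left).
Apr has 30 days: +30 → May 1, 1663 (11 left).
+11 → May 12, 1663.

May 12, 1663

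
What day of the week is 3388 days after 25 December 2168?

Sunday

Dec 25, 2168 is a Sunday.
3388 mod 7 = 0, so 3388 days after a Sunday is Sunday + 0 = Sunday.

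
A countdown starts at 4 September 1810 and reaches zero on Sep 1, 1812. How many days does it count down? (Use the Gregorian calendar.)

728

Sep 4, 1810 → Sep 4, 1811: 365 days.
Sep 4, 1811 → Oct 4, 1811: 30 days (September has 30).
Oct 4, 1811 → Nov 4, 1811: 31 days (October has 31).
Nov 4, 1811 → Dec 4, 1811: 30 days (November has 30).
Dec 4, 1811 → Jan 4, 1812: 31 days (December has 31).
Jan 4, 1812 → Feb 4, 1812: 31 days (January has 31).
Feb 4, 1812 → Mar 4, 1812: 29 days (February has 29).
Mar 4, 1812 → Apr 4, 1812: 31 days (March has 31).
Apr 4, 1812 → May 4, 1812: 30 days (April has 30).
May 4, 1812 → Jun 4, 1812: 31 days (May has 31).
Jun 4, 1812 → Jul 4, 1812: 30 days (June has 30).
Jul 4, 1812 → Aug 4, 1812: 31 days (July has 31).
Aug 4, 1812 → Sep 1, 1812: 28 days.
Total: 728 days.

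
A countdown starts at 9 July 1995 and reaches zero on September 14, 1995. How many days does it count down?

Jul 9, 1995 → Aug 9, 1995: 31 days (July has 31).
Aug 9, 1995 → Sep 9, 1995: 31 days (August has 31).
Sep 9, 1995 → Sep 14, 1995: 5 days.
Total: 67 days.

67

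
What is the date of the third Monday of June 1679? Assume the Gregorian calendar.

June 1, 1679 is a Thursday.
The first Monday is therefore June 5 (4 days later).
The third Monday is 5 + 2×7 = June 19.

June 19, 1679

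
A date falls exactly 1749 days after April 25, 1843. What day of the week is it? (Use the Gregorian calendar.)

Apr 25, 1843 is a Tuesday.
1749 mod 7 = 6, so 1749 days after a Tuesday is Tuesday + 6 = Monday.

Monday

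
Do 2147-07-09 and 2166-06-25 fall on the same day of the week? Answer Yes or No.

From Jul 9, 2147 to Jun 25, 2166 is 6926 days.
6926 mod 7 = 3, so they are different weekdays.
(Jul 9, 2147 is a Sunday; Jun 25, 2166 is a Wednesday.)

No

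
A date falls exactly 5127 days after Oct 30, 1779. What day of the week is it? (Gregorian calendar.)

First find the weekday of Oct 30, 1779. Doomsday rule: the anchor day for the 1700s is Sunday. For year 79: 79÷12 = 6 r 7, and 7÷4 = 1, so 6+7+1 = 14.
Sunday + 14 ≡ Sunday — that's 1779's doomsday.
In October the doomsday date is Oct 10.
Oct 30 is 20 days after Oct 10; 20 mod 7 = 6, so Sunday + 6 = Saturday.
5127 mod 7 = 3, so 5127 days after a Saturday is Saturday + 3 = Tuesday.

Tuesday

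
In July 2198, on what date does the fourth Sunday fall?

July 1, 2198 is a Sunday.
The first Sunday is therefore July 1 (same day).
The fourth Sunday is 1 + 3×7 = July 22.

July 22, 2198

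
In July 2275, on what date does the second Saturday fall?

July 1, 2275 is a Thursday.
The first Saturday is therefore July 3 (2 days later).
The second Saturday is 3 + 1×7 = July 10.

July 10, 2275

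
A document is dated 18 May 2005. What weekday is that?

Wednesday

January 1, 2005 is a Saturday.
Jan 1, 2005 → Feb 1, 2005: 31 days (January has 31).
Feb 1, 2005 → Mar 1, 2005: 28 days (February has 28).
Mar 1, 2005 → Apr 1, 2005: 31 days (March has 31).
Apr 1, 2005 → May 1, 2005: 30 days (April has 30).
May 1, 2005 → May 18, 2005: 17 days.
Total: 137 days.
137 mod 7 = 4, so Saturday + 4 = Wednesday.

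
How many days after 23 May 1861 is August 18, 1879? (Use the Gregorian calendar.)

May 23, 1861 → May 23, 1862: 365 days.
May 23, 1862 → May 23, 1863: 365 days.
May 23, 1863 → May 23, 1864: 366 days (Feb 29, 1864 is in that span).
May 23, 1864 → May 23, 1865: 365 days.
May 23, 1865 → May 23, 1866: 365 days.
May 23, 1866 → May 23, 1867: 365 days.
May 23, 1867 → May 23, 1868: 366 days (Feb 29, 1868 is in that span).
May 23, 1868 → May 23, 1869: 365 days.
May 23, 1869 → May 23, 1870: 365 days.
May 23, 1870 → May 23, 1871: 365 days.
May 23, 1871 → May 23, 1872: 366 days (Feb 29, 1872 is in that span).
May 23, 1872 → May 23, 1873: 365 days.
May 23, 1873 → May 23, 1874: 365 days.
May 23, 1874 → May 23, 1875: 365 days.
May 23, 1875 → May 23, 1876: 366 days (Feb 29, 1876 is in that span).
May 23, 1876 → May 23, 1877: 365 days.
May 23, 1877 → May 23, 1878: 365 days.
May 23, 1878 → May 23, 1879: 365 days.
May 23, 1879 → Jun 23, 1879: 31 days (May has 31).
Jun 23, 1879 → Jul 23, 1879: 30 days (June has 30).
Jul 23, 1879 → Aug 18, 1879: 26 days.
Total: 6661 days.

6661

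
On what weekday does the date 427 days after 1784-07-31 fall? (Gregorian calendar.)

Saturday

First find the weekday of Jul 31, 1784. Doomsday rule: the anchor day for the 1700s is Sunday. For year 84: 84÷12 = 7 r 0, and 0÷4 = 0, so 7+0+0 = 7.
Sunday + 7 ≡ Sunday — that's 1784's doomsday.
In July the doomsday date is Jul 11.
Jul 31 is 20 days after Jul 11; 20 mod 7 = 6, so Sunday + 6 = Saturday.
427 mod 7 = 0, so 427 days after a Saturday is Saturday + 0 = Saturday.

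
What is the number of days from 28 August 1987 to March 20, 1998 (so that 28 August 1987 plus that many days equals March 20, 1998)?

3857

Aug 28, 1987 → Aug 28, 1988: 366 days (Feb 29, 1988 is in that span).
Aug 28, 1988 → Aug 28, 1989: 365 days.
Aug 28, 1989 → Aug 28, 1990: 365 days.
Aug 28, 1990 → Aug 28, 1991: 365 days.
Aug 28, 1991 → Aug 28, 1992: 366 days (Feb 29, 1992 is in that span).
Aug 28, 1992 → Aug 28, 1993: 365 days.
Aug 28, 1993 → Aug 28, 1994: 365 days.
Aug 28, 1994 → Aug 28, 1995: 365 days.
Aug 28, 1995 → Aug 28, 1996: 366 days (Feb 29, 1996 is in that span).
Aug 28, 1996 → Aug 28, 1997: 365 days.
Aug 28, 1997 → Sep 28, 1997: 31 days (August has 31).
Sep 28, 1997 → Oct 28, 1997: 30 days (September has 30).
Oct 28, 1997 → Nov 28, 1997: 31 days (October has 31).
Nov 28, 1997 → Dec 28, 1997: 30 days (November has 30).
Dec 28, 1997 → Jan 28, 1998: 31 days (December has 31).
Jan 28, 1998 → Feb 28, 1998: 31 days (January has 31).
Feb 28, 1998 → Mar 20, 1998: 20 days.
Total: 3857 days.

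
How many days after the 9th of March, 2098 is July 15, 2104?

Mar 9, 2098 → Mar 9, 2099: 365 days.
Mar 9, 2099 → Mar 9, 2100: 365 days.
Mar 9, 2100 → Mar 9, 2101: 365 days.
Mar 9, 2101 → Mar 9, 2102: 365 days.
Mar 9, 2102 → Mar 9, 2103: 365 days.
Mar 9, 2103 → Mar 9, 2104: 366 days (Feb 29, 2104 is in that span).
Mar 9, 2104 → Apr 9, 2104: 31 days (March has 31).
Apr 9, 2104 → May 9, 2104: 30 days (April has 30).
May 9, 2104 → Jun 9, 2104: 31 days (May has 31).
Jun 9, 2104 → Jul 9, 2104: 30 days (June has 30).
Jul 9, 2104 → Jul 15, 2104: 6 days.
Total: 2319 days.

2319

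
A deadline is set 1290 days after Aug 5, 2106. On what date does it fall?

February 15, 2110

+365 (one year) → Aug 5, 2107 (925 left).
+366 (one year; includes Feb 29, 2108) → Aug 5, 2108 (559 left).
+365 (one year) → Aug 5, 2109 (194 left).
Aug has 31 days: +27 → Sep 1, 2109 (167 left).
Sep has 30 days: +30 → Oct 1, 2109 (137 left).
Oct has 31 days: +31 → Nov 1, 2109 (106 left).
Nov has 30 days: +30 → Dec 1, 2109 (76 left).
Dec has 31 days: +31 → Jan 1, 2110 (45 left).
Jan has 31 days: +31 → Feb 1, 2110 (14 left).
+14 → Feb 15, 2110.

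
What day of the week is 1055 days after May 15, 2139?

May 15, 2139 is a Friday.
1055 mod 7 = 5, so 1055 days after a Friday is Friday + 5 = Wednesday.

Wednesday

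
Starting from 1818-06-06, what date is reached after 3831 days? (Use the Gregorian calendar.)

December 1, 1828

+365 (one year) → Jun 6, 1819 (3466 left).
+366 (one year; includes Feb 29, 1820) → Jun 6, 1820 (3100 left).
+365 (one year) → Jun 6, 1821 (2735 left).
+365 (one year) → Jun 6, 1822 (2370 left).
+365 (one year) → Jun 6, 1823 (2005 left).
+366 (one year; includes Feb 29, 1824) → Jun 6, 1824 (1639 left).
+365 (one year) → Jun 6, 1825 (1274 left).
+365 (one year) → Jun 6, 1826 (909 left).
+365 (one year) → Jun 6, 1827 (544 left).
+366 (one year; includes Feb 29, 1828) → Jun 6, 1828 (178 left).
Jun has 30 days: +25 → Jul 1, 1828 (153 left).
Jul has 31 days: +31 → Aug 1, 1828 (122 left).
Aug has 31 days: +31 → Sep 1, 1828 (91 left).
Sep has 30 days: +30 → Oct 1, 1828 (61 left).
Oct has 31 days: +31 → Nov 1, 1828 (30 left).
Nov has 30 days: +30 → Dec 1, 1828 (0 left).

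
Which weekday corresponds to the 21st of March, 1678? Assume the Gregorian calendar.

Monday

Doomsday rule: the anchor day for the 1600s is Tuesday. For year 78: 78÷12 = 6 r 6, and 6÷4 = 1, so 6+6+1 = 13.
Tuesday + 13 ≡ Monday — that's 1678's doomsday.
In March the doomsday date is Mar 14.
Mar 21 is 7 days after Mar 14; 7 mod 7 = 0, so Monday + 0 = Monday.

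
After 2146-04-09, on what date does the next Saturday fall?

Apr 9, 2146 is a Saturday.
From Saturday to the next Saturday is 7 days.
Apr 9, 2146 + 7 = Apr 16, 2146.

April 16, 2146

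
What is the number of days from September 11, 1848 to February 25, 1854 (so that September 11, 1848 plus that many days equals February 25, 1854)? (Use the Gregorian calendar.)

Sep 11, 1848 → Sep 11, 1849: 365 days.
Sep 11, 1849 → Sep 11, 1850: 365 days.
Sep 11, 1850 → Sep 11, 1851: 365 days.
Sep 11, 1851 → Sep 11, 1852: 366 days (Feb 29, 1852 is in that span).
Sep 11, 1852 → Sep 11, 1853: 365 days.
Sep 11, 1853 → Oct 11, 1853: 30 days (September has 30).
Oct 11, 1853 → Nov 11, 1853: 31 days (October has 31).
Nov 11, 1853 → Dec 11, 1853: 30 days (November has 30).
Dec 11, 1853 → Jan 11, 1854: 31 days (December has 31).
Jan 11, 1854 → Feb 11, 1854: 31 days (January has 31).
Feb 11, 1854 → Feb 25, 1854: 14 days.
Total: 1993 days.

1993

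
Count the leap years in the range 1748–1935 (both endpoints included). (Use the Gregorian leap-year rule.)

Multiples of 4 in [1748,1935]: 47.
Of those, multiples of 100: 2 (not leap unless ÷400).
Multiples of 400: 0.
Leap years = 47 − 2 + 0 = 45.

45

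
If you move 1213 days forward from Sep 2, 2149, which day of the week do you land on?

Thursday

Sep 2, 2149 is a Tuesday.
1213 mod 7 = 2, so 1213 days after a Tuesday is Tuesday + 2 = Thursday.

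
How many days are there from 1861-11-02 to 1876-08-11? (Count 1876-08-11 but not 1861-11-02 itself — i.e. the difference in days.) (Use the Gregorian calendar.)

5396

Nov 2, 1861 → Nov 2, 1862: 365 days.
Nov 2, 1862 → Nov 2, 1863: 365 days.
Nov 2, 1863 → Nov 2, 1864: 366 days (Feb 29, 1864 is in that span).
Nov 2, 1864 → Nov 2, 1865: 365 days.
Nov 2, 1865 → Nov 2, 1866: 365 days.
Nov 2, 1866 → Nov 2, 1867: 365 days.
Nov 2, 1867 → Nov 2, 1868: 366 days (Feb 29, 1868 is in that span).
Nov 2, 1868 → Nov 2, 1869: 365 days.
Nov 2, 1869 → Nov 2, 1870: 365 days.
Nov 2, 1870 → Nov 2, 1871: 365 days.
Nov 2, 1871 → Nov 2, 1872: 366 days (Feb 29, 1872 is in that span).
Nov 2, 1872 → Nov 2, 1873: 365 days.
Nov 2, 1873 → Nov 2, 1874: 365 days.
Nov 2, 1874 → Nov 2, 1875: 365 days.
Nov 2, 1875 → Dec 2, 1875: 30 days (November has 30).
Dec 2, 1875 → Jan 2, 1876: 31 days (December has 31).
Jan 2, 1876 → Feb 2, 1876: 31 days (January has 31).
Feb 2, 1876 → Mar 2, 1876: 29 days (February has 29).
Mar 2, 1876 → Apr 2, 1876: 31 days (March has 31).
Apr 2, 1876 → May 2, 1876: 30 days (April has 30).
May 2, 1876 → Jun 2, 1876: 31 days (May has 31).
Jun 2, 1876 → Jul 2, 1876: 30 days (June has 30).
Jul 2, 1876 → Aug 2, 1876: 31 days (July has 31).
Aug 2, 1876 → Aug 11, 1876: 9 days.
Total: 5396 days.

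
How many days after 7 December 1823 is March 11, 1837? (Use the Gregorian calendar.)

Dec 7, 1823 → Dec 7, 1824: 366 days (Feb 29, 1824 is in that span).
Dec 7, 1824 → Dec 7, 1825: 365 days.
Dec 7, 1825 → Dec 7, 1826: 365 days.
Dec 7, 1826 → Dec 7, 1827: 365 days.
Dec 7, 1827 → Dec 7, 1828: 366 days (Feb 29, 1828 is in that span).
Dec 7, 1828 → Dec 7, 1829: 365 days.
Dec 7, 1829 → Dec 7, 1830: 365 days.
Dec 7, 1830 → Dec 7, 1831: 365 days.
Dec 7, 1831 → Dec 7, 1832: 366 days (Feb 29, 1832 is in that span).
Dec 7, 1832 → Dec 7, 1833: 365 days.
Dec 7, 1833 → Dec 7, 1834: 365 days.
Dec 7, 1834 → Dec 7, 1835: 365 days.
Dec 7, 1835 → Dec 7, 1836: 366 days (Feb 29, 1836 is in that span).
Dec 7, 1836 → Jan 7, 1837: 31 days (December has 31).
Jan 7, 1837 → Feb 7, 1837: 31 days (January has 31).
Feb 7, 1837 → Mar 7, 1837: 28 days (February has 28).
Mar 7, 1837 → Mar 11, 1837: 4 days.
Total: 4843 days.

4843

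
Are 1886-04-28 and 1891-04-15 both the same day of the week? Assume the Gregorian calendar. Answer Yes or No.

From Apr 28, 1886 to Apr 15, 1891 is 1813 days.
1813 mod 7 = 0, so they are the same weekday.
(Apr 28, 1886 is a Wednesday; Apr 15, 1891 is a Wednesday.)

Yes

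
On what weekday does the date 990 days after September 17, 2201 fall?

First find the weekday of Sep 17, 2201. Doomsday rule: the anchor day for the 2200s is Friday. For year 01: 1÷12 = 0 r 1, and 1÷4 = 0, so 0+1+0 = 1.
Friday + 1 ≡ Saturday — that's 2201's doomsday.
In September the doomsday date is Sep 5.
Sep 17 is 12 days after Sep 5; 12 mod 7 = 5, so Saturday + 5 = Thursday.
990 mod 7 = 3, so 990 days after a Thursday is Thursday + 3 = Sunday.

Sunday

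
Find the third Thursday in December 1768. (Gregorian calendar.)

December 15, 1768

December 1, 1768 is a Thursday.
The first Thursday is therefore December 1 (same day).
The third Thursday is 1 + 2×7 = December 15.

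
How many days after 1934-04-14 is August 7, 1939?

Apr 14, 1934 → Apr 14, 1935: 365 days.
Apr 14, 1935 → Apr 14, 1936: 366 days (Feb 29, 1936 is in that span).
Apr 14, 1936 → Apr 14, 1937: 365 days.
Apr 14, 1937 → Apr 14, 1938: 365 days.
Apr 14, 1938 → Apr 14, 1939: 365 days.
Apr 14, 1939 → May 14, 1939: 30 days (April has 30).
May 14, 1939 → Jun 14, 1939: 31 days (May has 31).
Jun 14, 1939 → Jul 14, 1939: 30 days (June has 30).
Jul 14, 1939 → Aug 7, 1939: 24 days.
Total: 1941 days.

1941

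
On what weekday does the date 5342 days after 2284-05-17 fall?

May 17, 2284 is a Saturday.
5342 mod 7 = 1, so 5342 days after a Saturday is Saturday + 1 = Sunday.

Sunday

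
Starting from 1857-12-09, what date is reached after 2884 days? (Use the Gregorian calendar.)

+365 (one year) → Dec 9, 1858 (2519 left).
+365 (one year) → Dec 9, 1859 (2154 left).
+366 (one year; includes Feb 29, 1860) → Dec 9, 1860 (1788 left).
+365 (one year) → Dec 9, 1861 (1423 left).
+365 (one year) → Dec 9, 1862 (1058 left).
+365 (one year) → Dec 9, 1863 (693 left).
+366 (one year; includes Feb 29, 1864) → Dec 9, 1864 (327 left).
Dec has 31 days: +23 → Jan 1, 1865 (304 left).
Jan has 31 days: +31 → Feb 1, 1865 (273 left).
Feb has 28 days: +28 → Mar 1, 1865 (245 left).
Mar has 31 days: +31 → Apr 1, 1865 (214 left).
Apr has 30 days: +30 → May 1, 1865 (184 left).
May has 31 days: +31 → Jun 1, 1865 (153 left).
Jun has 30 days: +30 → Jul 1, 1865 (123 left).
Jul has 31 days: +31 → Aug 1, 1865 (92 left).
Aug has 31 days: +31 → Sep 1, 1865 (61 left).
Sep has 30 days: +30 → Oct 1, 1865 (31 left).
Oct has 31 days: +31 → Nov 1, 1865 (0 left).

November 1, 1865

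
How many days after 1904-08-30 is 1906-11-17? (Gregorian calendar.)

809

Aug 30, 1904 → Aug 30, 1905: 365 days.
Aug 30, 1905 → Aug 30, 1906: 365 days.
Aug 30, 1906 → Sep 30, 1906: 31 days (August has 31).
Sep 30, 1906 → Oct 30, 1906: 30 days (September has 30).
Oct 30, 1906 → Nov 17, 1906: 18 days.
Total: 809 days.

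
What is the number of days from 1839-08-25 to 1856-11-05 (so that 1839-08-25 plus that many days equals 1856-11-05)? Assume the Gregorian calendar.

6282

Aug 25, 1839 → Aug 25, 1840: 366 days (Feb 29, 1840 is in that span).
Aug 25, 1840 → Aug 25, 1841: 365 days.
Aug 25, 1841 → Aug 25, 1842: 365 days.
Aug 25, 1842 → Aug 25, 1843: 365 days.
Aug 25, 1843 → Aug 25, 1844: 366 days (Feb 29, 1844 is in that span).
Aug 25, 1844 → Aug 25, 1845: 365 days.
Aug 25, 1845 → Aug 25, 1846: 365 days.
Aug 25, 1846 → Aug 25, 1847: 365 days.
Aug 25, 1847 → Aug 25, 1848: 366 days (Feb 29, 1848 is in that span).
Aug 25, 1848 → Aug 25, 1849: 365 days.
Aug 25, 1849 → Aug 25, 1850: 365 days.
Aug 25, 1850 → Aug 25, 1851: 365 days.
Aug 25, 1851 → Aug 25, 1852: 366 days (Feb 29, 1852 is in that span).
Aug 25, 1852 → Aug 25, 1853: 365 days.
Aug 25, 1853 → Aug 25, 1854: 365 days.
Aug 25, 1854 → Aug 25, 1855: 365 days.
Aug 25, 1855 → Aug 25, 1856: 366 days (Feb 29, 1856 is in that span).
Aug 25, 1856 → Sep 25, 1856: 31 days (August has 31).
Sep 25, 1856 → Oct 25, 1856: 30 days (September has 30).
Oct 25, 1856 → Nov 5, 1856: 11 days.
Total: 6282 days.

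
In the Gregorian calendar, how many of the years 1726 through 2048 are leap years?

79

Multiples of 4 in [1726,2048]: 81.
Of those, multiples of 100: 3 (not leap unless ÷400).
Multiples of 400: 1.
Leap years = 81 − 3 + 1 = 79.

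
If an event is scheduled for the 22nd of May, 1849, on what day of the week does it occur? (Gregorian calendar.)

January 1, 1849 is a Monday.
Jan 1, 1849 → Feb 1, 1849: 31 days (January has 31).
Feb 1, 1849 → Mar 1, 1849: 28 days (February has 28).
Mar 1, 1849 → Apr 1, 1849: 31 days (March has 31).
Apr 1, 1849 → May 1, 1849: 30 days (April has 30).
May 1, 1849 → May 22, 1849: 21 days.
Total: 141 days.
141 mod 7 = 1, so Monday + 1 = Tuesday.

Tuesday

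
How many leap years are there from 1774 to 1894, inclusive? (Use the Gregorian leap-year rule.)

Multiples of 4 in [1774,1894]: 30.
Of those, multiples of 100: 1 (not leap unless ÷400).
Multiples of 400: 0.
Leap years = 30 − 1 + 0 = 29.

29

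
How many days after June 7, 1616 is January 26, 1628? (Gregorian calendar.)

Jun 7, 1616 → Jun 7, 1617: 365 days.
Jun 7, 1617 → Jun 7, 1618: 365 days.
Jun 7, 1618 → Jun 7, 1619: 365 days.
Jun 7, 1619 → Jun 7, 1620: 366 days (Feb 29, 1620 is in that span).
Jun 7, 1620 → Jun 7, 1621: 365 days.
Jun 7, 1621 → Jun 7, 1622: 365 days.
Jun 7, 1622 → Jun 7, 1623: 365 days.
Jun 7, 1623 → Jun 7, 1624: 366 days (Feb 29, 1624 is in that span).
Jun 7, 1624 → Jun 7, 1625: 365 days.
Jun 7, 1625 → Jun 7, 1626: 365 days.
Jun 7, 1626 → Jun 7, 1627: 365 days.
Jun 7, 1627 → Jul 7, 1627: 30 days (June has 30).
Jul 7, 1627 → Aug 7, 1627: 31 days (July has 31).
Aug 7, 1627 → Sep 7, 1627: 31 days (August has 31).
Sep 7, 1627 → Oct 7, 1627: 30 days (September has 30).
Oct 7, 1627 → Nov 7, 1627: 31 days (October has 31).
Nov 7, 1627 → Dec 7, 1627: 30 days (November has 30).
Dec 7, 1627 → Jan 7, 1628: 31 days (December has 31).
Jan 7, 1628 → Jan 26, 1628: 19 days.
Total: 4250 days.

4250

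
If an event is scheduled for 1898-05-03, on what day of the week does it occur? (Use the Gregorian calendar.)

Tuesday

Doomsday rule: the anchor day for the 1800s is Friday. For year 98: 98÷12 = 8 r 2, and 2÷4 = 0, so 8+2+0 = 10.
Friday + 10 ≡ Monday — that's 1898's doomsday.
In May the doomsday date is May 9.
May 3 is 6 days before May 9; 6 mod 7 = 6, so Monday − 6 = Tuesday.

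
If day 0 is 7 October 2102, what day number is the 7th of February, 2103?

123

Oct 7, 2102 → Nov 7, 2102: 31 days (October has 31).
Nov 7, 2102 → Dec 7, 2102: 30 days (November has 30).
Dec 7, 2102 → Jan 7, 2103: 31 days (December has 31).
Jan 7, 2103 → Feb 7, 2103: 31 days.
Total: 123 days.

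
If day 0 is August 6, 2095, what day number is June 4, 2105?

3589

Aug 6, 2095 → Aug 6, 2096: 366 days (Feb 29, 2096 is in that span).
Aug 6, 2096 → Aug 6, 2097: 365 days.
Aug 6, 2097 → Aug 6, 2098: 365 days.
Aug 6, 2098 → Aug 6, 2099: 365 days.
Aug 6, 2099 → Aug 6, 2100: 365 days.
Aug 6, 2100 → Aug 6, 2101: 365 days.
Aug 6, 2101 → Aug 6, 2102: 365 days.
Aug 6, 2102 → Aug 6, 2103: 365 days.
Aug 6, 2103 → Aug 6, 2104: 366 days (Feb 29, 2104 is in that span).
Aug 6, 2104 → Sep 6, 2104: 31 days (August has 31).
Sep 6, 2104 → Oct 6, 2104: 30 days (September has 30).
Oct 6, 2104 → Nov 6, 2104: 31 days (October has 31).
Nov 6, 2104 → Dec 6, 2104: 30 days (November has 30).
Dec 6, 2104 → Jan 6, 2105: 31 days (December has 31).
Jan 6, 2105 → Feb 6, 2105: 31 days (January has 31).
Feb 6, 2105 → Mar 6, 2105: 28 days (February has 28).
Mar 6, 2105 → Apr 6, 2105: 31 days (March has 31).
Apr 6, 2105 → May 6, 2105: 30 days (April has 30).
May 6, 2105 → Jun 4, 2105: 29 days.
Total: 3589 days.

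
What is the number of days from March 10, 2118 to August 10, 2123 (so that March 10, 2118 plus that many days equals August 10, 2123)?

1979

Mar 10, 2118 → Mar 10, 2119: 365 days.
Mar 10, 2119 → Mar 10, 2120: 366 days (Feb 29, 2120 is in that span).
Mar 10, 2120 → Mar 10, 2121: 365 days.
Mar 10, 2121 → Mar 10, 2122: 365 days.
Mar 10, 2122 → Mar 10, 2123: 365 days.
Mar 10, 2123 → Apr 10, 2123: 31 days (March has 31).
Apr 10, 2123 → May 10, 2123: 30 days (April has 30).
May 10, 2123 → Jun 10, 2123: 31 days (May has 31).
Jun 10, 2123 → Jul 10, 2123: 30 days (June has 30).
Jul 10, 2123 → Aug 10, 2123: 31 days.
Total: 1979 days.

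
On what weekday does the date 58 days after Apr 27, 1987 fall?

Wednesday

First find the weekday of Apr 27, 1987. Doomsday rule: the anchor day for the 1900s is Wednesday. For year 87: 87÷12 = 7 r 3, and 3÷4 = 0, so 7+3+0 = 10.
Wednesday + 10 ≡ Saturday — that's 1987's doomsday.
In April the doomsday date is Apr 4.
Apr 27 is 23 days after Apr 4; 23 mod 7 = 2, so Saturday + 2 = Monday.
58 mod 7 = 2, so 58 days after a Monday is Monday + 2 = Wednesday.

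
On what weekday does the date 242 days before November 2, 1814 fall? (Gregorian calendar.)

Saturday

First find the weekday of Nov 2, 1814. Doomsday rule: the anchor day for the 1800s is Friday. For year 14: 14÷12 = 1 r 2, and 2÷4 = 0, so 1+2+0 = 3.
Friday + 3 ≡ Monday — that's 1814's doomsday.
In November the doomsday date is Nov 7.
Nov 2 is 5 days before Nov 7; 5 mod 7 = 5, so Monday − 5 = Wednesday.
242 mod 7 = 4, so 242 days before a Wednesday is Wednesday − 4 = Saturday.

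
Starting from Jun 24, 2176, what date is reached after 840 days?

October 12, 2178

+365 (one year) → Jun 24, 2177 (475 left).
+365 (one year) → Jun 24, 2178 (110 left).
Jun has 30 days: +7 → Jul 1, 2178 (103 left).
Jul has 31 days: +31 → Aug 1, 2178 (72 left).
Aug has 31 days: +31 → Sep 1, 2178 (41 left).
Sep has 30 days: +30 → Oct 1, 2178 (11 left).
+11 → Oct 12, 2178.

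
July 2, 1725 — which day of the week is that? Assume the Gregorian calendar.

Doomsday rule: the anchor day for the 1700s is Sunday. For year 25: 25÷12 = 2 r 1, and 1÷4 = 0, so 2+1+0 = 3.
Sunday + 3 ≡ Wednesday — that's 1725's doomsday.
In July the doomsday date is Jul 11.
Jul 2 is 9 days before Jul 11; 9 mod 7 = 2, so Wednesday − 2 = Monday.

Monday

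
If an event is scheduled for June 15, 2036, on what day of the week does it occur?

Sunday

January 1, 2036 is a Tuesday.
Jan 1, 2036 → Feb 1, 2036: 31 days (January has 31).
Feb 1, 2036 → Mar 1, 2036: 29 days (February has 29).
Mar 1, 2036 → Apr 1, 2036: 31 days (March has 31).
Apr 1, 2036 → May 1, 2036: 30 days (April has 30).
May 1, 2036 → Jun 1, 2036: 31 days (May has 31).
Jun 1, 2036 → Jun 15, 2036: 14 days.
Total: 166 days.
166 mod 7 = 5, so Tuesday + 5 = Sunday.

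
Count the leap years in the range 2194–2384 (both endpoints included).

46

Multiples of 4 in [2194,2384]: 48.
Of those, multiples of 100: 2 (not leap unless ÷400).
Multiples of 400: 0.
Leap years = 48 − 2 + 0 = 46.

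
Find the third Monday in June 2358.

June 1, 2358 is a Sunday.
The first Monday is therefore June 2 (1 days later).
The third Monday is 2 + 2×7 = June 16.

June 16, 2358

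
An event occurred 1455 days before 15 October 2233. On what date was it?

−365 (one year) → Oct 15, 2232 (1090 left).
−366 (one year; includes Feb 29, 2232) → Oct 15, 2231 (724 left).
−365 (one year) → Oct 15, 2230 (359 left).
−15 → Sep 30, 2230 (end of Sep, 30 days; 344 left).
−30 → Aug 31, 2230 (end of Aug, 31 days; 314 left).
−31 → Jul 31, 2230 (end of Jul, 31 days; 283 left).
−31 → Jun 30, 2230 (end of Jun, 30 days; 252 left).
−30 → May 31, 2230 (end of May, 31 days; 222 left).
−31 → Apr 30, 2230 (end of Apr, 30 days; 191 left).
−30 → Mar 31, 2230 (end of Mar, 31 days; 161 left).
−31 → Feb 28, 2230 (end of Feb, 28 days; 130 left).
−28 → Jan 31, 2230 (end of Jan, 31 days; 102 left).
−31 → Dec 31, 2229 (end of Dec, 31 days; 71 left).
−31 → Nov 30, 2229 (end of Nov, 30 days; 40 left).
−30 → Oct 31, 2229 (end of Oct, 31 days; 10 left).
−10 → Oct 21, 2229.

October 21, 2229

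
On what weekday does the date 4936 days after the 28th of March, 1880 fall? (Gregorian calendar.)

Monday

Mar 28, 1880 is a Sunday.
4936 mod 7 = 1, so 4936 days after a Sunday is Sunday + 1 = Monday.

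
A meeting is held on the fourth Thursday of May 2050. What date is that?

May 1, 2050 is a Sunday.
The first Thursday is therefore May 5 (4 days later).
The fourth Thursday is 5 + 3×7 = May 26.

May 26, 2050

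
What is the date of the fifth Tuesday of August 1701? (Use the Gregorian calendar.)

August 1, 1701 is a Monday.
The first Tuesday is therefore August 2 (1 days later).
The fifth Tuesday is 2 + 4×7 = August 30.

August 30, 1701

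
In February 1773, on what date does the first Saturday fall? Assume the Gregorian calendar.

February 1, 1773 is a Monday.
The first Saturday is therefore February 6 (5 days later).

February 6, 1773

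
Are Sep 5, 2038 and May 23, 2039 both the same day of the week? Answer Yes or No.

From Sep 5, 2038 to May 23, 2039 is 260 days.
260 mod 7 = 1, so they are different weekdays.
(Sep 5, 2038 is a Sunday; May 23, 2039 is a Monday.)

No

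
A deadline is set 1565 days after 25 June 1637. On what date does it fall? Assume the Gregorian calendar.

+365 (one year) → Jun 25, 1638 (1200 left).
+365 (one year) → Jun 25, 1639 (835 left).
+366 (one year; includes Feb 29, 1640) → Jun 25, 1640 (469 left).
+365 (one year) → Jun 25, 1641 (104 left).
Jun has 30 days: +6 → Jul 1, 1641 (98 left).
Jul has 31 days: +31 → Aug 1, 1641 (67 left).
Aug has 31 days: +31 → Sep 1, 1641 (36 left).
Sep has 30 days: +30 → Oct 1, 1641 (6 left).
+6 → Oct 7, 1641.

October 7, 1641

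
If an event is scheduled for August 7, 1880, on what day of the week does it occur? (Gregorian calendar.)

Saturday

Doomsday rule: the anchor day for the 1800s is Friday. For year 80: 80÷12 = 6 r 8, and 8÷4 = 2, so 6+8+2 = 16.
Friday + 16 ≡ Sunday — that's 1880's doomsday.
In August the doomsday date is Aug 8.
Aug 7 is 1 day before Aug 8; 1 mod 7 = 1, so Sunday − 1 = Saturday.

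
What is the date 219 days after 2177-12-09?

Dec has 31 days: +23 → Jan 1, 2178 (196 left).
Jan has 31 days: +31 → Feb 1, 2178 (165 left).
Feb has 28 days: +28 → Mar 1, 2178 (137 left).
Mar has 31 days: +31 → Apr 1, 2178 (106 left).
Apr has 30 days: +30 → May 1, 2178 (76 left).
May has 31 days: +31 → Jun 1, 2178 (45 left).
Jun has 30 days: +30 → Jul 1, 2178 (15 left).
+15 → Jul 16, 2178.

July 16, 2178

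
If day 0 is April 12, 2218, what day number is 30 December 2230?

Apr 12, 2218 → Apr 12, 2219: 365 days.
Apr 12, 2219 → Apr 12, 2220: 366 days (Feb 29, 2220 is in that span).
Apr 12, 2220 → Apr 12, 2221: 365 days.
Apr 12, 2221 → Apr 12, 2222: 365 days.
Apr 12, 2222 → Apr 12, 2223: 365 days.
Apr 12, 2223 → Apr 12, 2224: 366 days (Feb 29, 2224 is in that span).
Apr 12, 2224 → Apr 12, 2225: 365 days.
Apr 12, 2225 → Apr 12, 2226: 365 days.
Apr 12, 2226 → Apr 12, 2227: 365 days.
Apr 12, 2227 → Apr 12, 2228: 366 days (Feb 29, 2228 is in that span).
Apr 12, 2228 → Apr 12, 2229: 365 days.
Apr 12, 2229 → Apr 12, 2230: 365 days.
Apr 12, 2230 → May 12, 2230: 30 days (April has 30).
May 12, 2230 → Jun 12, 2230: 31 days (May has 31).
Jun 12, 2230 → Jul 12, 2230: 30 days (June has 30).
Jul 12, 2230 → Aug 12, 2230: 31 days (July has 31).
Aug 12, 2230 → Sep 12, 2230: 31 days (August has 31).
Sep 12, 2230 → Oct 12, 2230: 30 days (September has 30).
Oct 12, 2230 → Nov 12, 2230: 31 days (October has 31).
Nov 12, 2230 → Dec 12, 2230: 30 days (November has 30).
Dec 12, 2230 → Dec 30, 2230: 18 days.
Total: 4645 days.

4645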